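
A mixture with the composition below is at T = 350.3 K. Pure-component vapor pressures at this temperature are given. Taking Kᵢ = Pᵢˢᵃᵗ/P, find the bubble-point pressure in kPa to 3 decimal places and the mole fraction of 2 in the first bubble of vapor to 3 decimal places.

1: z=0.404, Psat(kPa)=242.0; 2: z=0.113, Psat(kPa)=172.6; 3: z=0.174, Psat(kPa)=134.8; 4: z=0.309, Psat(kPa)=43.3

At the bubble point ψ → 0, so ΣzᵢKᵢ = 1 with Kᵢ = Pᵢˢᵃᵗ/P ⇒ P = ΣzᵢPᵢˢᵃᵗ.
P = 0.404·242.0 + 0.113·172.6 + 0.174·134.8 + 0.309·43.3 = 154.107 kPa
yᵢ = zᵢPᵢˢᵃᵗ/P ⇒ y_2 = 0.113·172.6/154.107 = 0.127

Pbub = 154.107 kPa, y_2 = 0.127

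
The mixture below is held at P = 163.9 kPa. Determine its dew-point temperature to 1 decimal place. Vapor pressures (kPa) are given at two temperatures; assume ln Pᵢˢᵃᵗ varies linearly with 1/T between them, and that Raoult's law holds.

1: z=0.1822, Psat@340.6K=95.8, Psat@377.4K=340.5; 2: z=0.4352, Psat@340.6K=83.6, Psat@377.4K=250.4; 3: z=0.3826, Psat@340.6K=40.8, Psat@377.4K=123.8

Dew-point temperature: Σzᵢ·P/Pᵢˢᵃᵗ(T) = 1. Interpolate ln Pᵢˢᵃᵗ = aᵢ + bᵢ/T.
  T = 340.6 K: ΣzᵢP/Pᵢˢᵃᵗ = 2.7019
  T = 377.4 K: ΣzᵢP/Pᵢˢᵃᵗ = 0.8791
  T = 359.0 K: ΣzᵢP/Pᵢˢᵃᵗ = 1.4970
  T = 368.2 K: ΣzᵢP/Pᵢˢᵃᵗ = 1.1395
  T = 372.8 K: ΣzᵢP/Pᵢˢᵃᵗ = 0.9992
  T = 370.5 K: ΣzᵢP/Pᵢˢᵃᵗ = 1.0666
Interpolating between 370.5 K and 372.8 K gives T ≈ 372.8 K.

T = 372.8 K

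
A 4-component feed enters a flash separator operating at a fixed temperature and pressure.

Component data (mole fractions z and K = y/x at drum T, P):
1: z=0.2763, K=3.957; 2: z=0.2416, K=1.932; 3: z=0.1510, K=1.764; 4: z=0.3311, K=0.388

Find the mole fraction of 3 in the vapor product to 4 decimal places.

Let ψ = V/F and solve Σ zᵢ(Kᵢ−1)/(1+ψ(Kᵢ−1)) = 0.
Check two-phase: ΣzᵢKᵢ = 1.9549 > 1 and Σzᵢ/Kᵢ = 1.1338 > 1, so g(0) = 0.9549 > 0 and g(1) = -0.1338 < 0.
Iterate (Newton) starting at ψ = 0.39:
  ψ = 0.3900: g = 0.36730, g' = -0.9002 → ψ = 0.7980
  ψ = 0.7980: g = 0.04792, g' = -0.7908 → ψ = 0.8586
  ψ = 0.8586: g = -0.00140, g' = -0.8405 → ψ = 0.8569
Converged at ψ = 0.8569.
Compositions from xᵢ = zᵢ/(1+ψ(Kᵢ−1)), yᵢ = Kᵢxᵢ:
  1: x = 0.0782, y = 0.3094
  2: x = 0.1343, y = 0.2595
  3: x = 0.0913, y = 0.1610
  4: x = 0.6962, y = 0.2701

y_3 = 0.1610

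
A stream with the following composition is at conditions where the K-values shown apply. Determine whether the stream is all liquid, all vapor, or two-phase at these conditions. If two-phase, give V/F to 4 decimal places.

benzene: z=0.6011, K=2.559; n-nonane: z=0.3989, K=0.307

ΣzᵢKᵢ = 1.6607; Σzᵢ/Kᵢ = 1.5342.
Both exceed 1, so a two-phase solution exists.
Let ψ = V/F and solve Σ zᵢ(Kᵢ−1)/(1+ψ(Kᵢ−1)) = 0.
Binary case is linear: z₁(K₁−1)(1+ψ(K₂−1)) + z₂(K₂−1)(1+ψ(K₁−1)) = 0
⇒ ψ = [z₁(K₁−1)+z₂(K₂−1)] / [−(K₁−1)(K₂−1)] = 0.66068/1.08039 = 0.6115

two-phase, V/F = 0.6115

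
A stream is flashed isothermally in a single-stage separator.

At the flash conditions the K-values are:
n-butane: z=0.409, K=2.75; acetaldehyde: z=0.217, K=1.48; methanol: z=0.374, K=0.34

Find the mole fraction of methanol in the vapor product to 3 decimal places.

y_methanol = 0.217

Rachford–Rice: g(β) = Σ zᵢ(Kᵢ−1)/(1+β(Kᵢ−1)) = 0.
g(0) = ΣzᵢKᵢ − 1 = 0.573 and g(1) = 1 − Σzᵢ/Kᵢ = -0.395, so a root lies in (0, 1).
Newton–Raphson from β = 0.65:
  β = 0.650: g = -0.0181, g' = -0.803 → β = 0.628
  β = 0.628: g = -0.0002, g' = -0.789 → β = 0.627
Converged at β = 0.627.
Compositions from xᵢ = zᵢ/(1+β(Kᵢ−1)), yᵢ = Kᵢxᵢ:
  n-butane: x = 0.195, y = 0.536
  acetaldehyde: x = 0.167, y = 0.247
  methanol: x = 0.638, y = 0.217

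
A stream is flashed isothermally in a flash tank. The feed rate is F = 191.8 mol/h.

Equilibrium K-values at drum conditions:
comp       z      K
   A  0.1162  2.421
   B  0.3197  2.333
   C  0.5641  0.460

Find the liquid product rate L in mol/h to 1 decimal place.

Let ψ = V/F and solve Σ zᵢ(Kᵢ−1)/(1+ψ(Kᵢ−1)) = 0.
Feasibility: ΣzᵢKᵢ = 1.2867, Σzᵢ/Kᵢ = 1.4113 — both > 1, two phases present.
Iterate (Newton) starting at ψ = 0.5:
  ψ = 0.5000: g = -0.06502, g' = -0.5934 → ψ = 0.3904
  ψ = 0.3904: g = 0.00050, g' = -0.6069 → ψ = 0.3912
Converged at ψ = 0.3912.
Then V = ψ·F = 0.3912·191.8 = 75.0 mol/h and L = F − V = 116.8 mol/h.

L = 116.8 mol/h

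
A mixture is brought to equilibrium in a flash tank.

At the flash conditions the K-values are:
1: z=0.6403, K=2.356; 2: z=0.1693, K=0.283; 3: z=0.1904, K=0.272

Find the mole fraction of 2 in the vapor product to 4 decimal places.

y_2 = 0.0863

Let ψ = V/F and solve Σ zᵢ(Kᵢ−1)/(1+ψ(Kᵢ−1)) = 0.
Feasibility: ΣzᵢKᵢ = 1.6082, Σzᵢ/Kᵢ = 1.5700 — both > 1, two phases present.
Iterate (Newton) starting at ψ = 0.5:
  ψ = 0.5000: g = 0.11026, g' = -0.8791 → ψ = 0.6254
  ψ = 0.6254: g = -0.00474, g' = -0.9709 → ψ = 0.6205
Converged at ψ = 0.6205.
Compositions from xᵢ = zᵢ/(1+ψ(Kᵢ−1)), yᵢ = Kᵢxᵢ:
  1: x = 0.3477, y = 0.8192
  2: x = 0.3050, y = 0.0863
  3: x = 0.3473, y = 0.0945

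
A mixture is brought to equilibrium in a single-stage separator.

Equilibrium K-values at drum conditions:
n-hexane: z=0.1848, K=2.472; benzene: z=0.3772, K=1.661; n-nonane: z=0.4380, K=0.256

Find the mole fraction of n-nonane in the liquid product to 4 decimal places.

Let ψ = V/F and solve Σ zᵢ(Kᵢ−1)/(1+ψ(Kᵢ−1)) = 0.
Check two-phase: ΣzᵢKᵢ = 1.1955 > 1 and Σzᵢ/Kᵢ = 2.0128 > 1, so g(0) = 0.1955 > 0 and g(1) = -1.0128 < 0.
Newton–Raphson from ψ = 0.5:
  ψ = 0.5000: g = -0.17481, g' = -0.8407 → ψ = 0.2921
  ψ = 0.2921: g = -0.01712, g' = -0.7074 → ψ = 0.2679
  ψ = 0.2679: g = -0.00006, g' = -0.7031 → ψ = 0.2678
Converged at ψ = 0.2678.
Compositions from xᵢ = zᵢ/(1+ψ(Kᵢ−1)), yᵢ = Kᵢxᵢ:
  n-hexane: x = 0.1326, y = 0.3277
  benzene: x = 0.3205, y = 0.5323
  n-nonane: x = 0.5470, y = 0.1400

x_n-nonane = 0.5470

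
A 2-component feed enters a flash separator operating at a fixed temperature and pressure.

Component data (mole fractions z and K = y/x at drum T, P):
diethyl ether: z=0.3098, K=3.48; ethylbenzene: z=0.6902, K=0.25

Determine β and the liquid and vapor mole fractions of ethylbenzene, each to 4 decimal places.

β = 0.1348, x_ethylbenzene = 0.7678, y_ethylbenzene = 0.1920

Material balance + equilibrium reduce to Σ zᵢ(Kᵢ−1)/(1+β(Kᵢ−1)) = 0.
Feasibility: ΣzᵢKᵢ = 1.2507, Σzᵢ/Kᵢ = 2.8498 — both > 1, two phases present.
Binary case is linear: z₁(K₁−1)(1+β(K₂−1)) + z₂(K₂−1)(1+β(K₁−1)) = 0
⇒ β = [z₁(K₁−1)+z₂(K₂−1)] / [−(K₁−1)(K₂−1)] = 0.25065/1.86000 = 0.1348
Compositions from xᵢ = zᵢ/(1+β(Kᵢ−1)), yᵢ = Kᵢxᵢ:
  diethyl ether: x = 0.2322, y = 0.8080
  ethylbenzene: x = 0.7678, y = 0.1920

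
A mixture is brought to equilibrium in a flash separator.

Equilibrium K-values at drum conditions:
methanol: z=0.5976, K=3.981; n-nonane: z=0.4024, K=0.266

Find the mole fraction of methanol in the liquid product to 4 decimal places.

Material balance + equilibrium reduce to Σ zᵢ(Kᵢ−1)/(1+V/F(Kᵢ−1)) = 0.
Check two-phase: ΣzᵢKᵢ = 2.4861 > 1 and Σzᵢ/Kᵢ = 1.6629 > 1, so g(0) = 1.4861 > 0 and g(1) = -0.6629 < 0.
Binary case is linear: z₁(K₁−1)(1+V/F(K₂−1)) + z₂(K₂−1)(1+V/F(K₁−1)) = 0
⇒ V/F = [z₁(K₁−1)+z₂(K₂−1)] / [−(K₁−1)(K₂−1)] = 1.48608/2.18805 = 0.6792
Compositions from xᵢ = zᵢ/(1+V/F(Kᵢ−1)), yᵢ = Kᵢxᵢ:
  methanol: x = 0.1976, y = 0.7866
  n-nonane: x = 0.8024, y = 0.2134

x_methanol = 0.1976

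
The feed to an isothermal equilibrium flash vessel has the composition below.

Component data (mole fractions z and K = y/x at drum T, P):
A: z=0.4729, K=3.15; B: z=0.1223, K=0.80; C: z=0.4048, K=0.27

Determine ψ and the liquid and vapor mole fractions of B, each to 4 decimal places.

ψ = 0.4976, x_B = 0.1358, y_B = 0.1087

Newton iteration, ψ⁰ = 0.45:
  ψ = 0.4500: g = 0.04982, g' = -1.0490 → ψ = 0.4975
  ψ = 0.4975: g = 0.00008, g' = -1.0483 → ψ = 0.4976
Converged at ψ = 0.4976.
Compositions from xᵢ = zᵢ/(1+ψ(Kᵢ−1)), yᵢ = Kᵢxᵢ:
  A: x = 0.2285, y = 0.7197
  B: x = 0.1358, y = 0.1087
  C: x = 0.6357, y = 0.1716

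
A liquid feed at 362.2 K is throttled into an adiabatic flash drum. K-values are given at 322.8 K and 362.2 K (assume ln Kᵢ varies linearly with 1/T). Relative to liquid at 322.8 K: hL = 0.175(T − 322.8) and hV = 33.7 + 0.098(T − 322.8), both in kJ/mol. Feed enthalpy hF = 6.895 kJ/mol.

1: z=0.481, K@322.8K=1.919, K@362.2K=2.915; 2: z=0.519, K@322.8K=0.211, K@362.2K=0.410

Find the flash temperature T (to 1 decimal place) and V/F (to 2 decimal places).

Adiabatic flash: solve Rachford–Rice at each trial T, then check hF = ψ·hV(T) + (1−ψ)·hL(T).
  T = 322.8 K: K = (1.919, 0.211), RR gives ψ = 0.045, H_out = 1.513 kJ/mol
  T = 362.2 K: K = (2.915, 0.410), RR gives ψ = 0.544, H_out = 23.585 kJ/mol
  T = 342.5 K: K = (2.394, 0.300), RR gives ψ = 0.315, H_out = 13.571 kJ/mol
  T = 332.6 K: K = (2.149, 0.253), RR gives ψ = 0.192, H_out = 8.037 kJ/mol
  T = 327.7 K: K = (2.033, 0.231), RR gives ψ = 0.123, H_out = 4.955 kJ/mol
  T = 330.1 K: K = (2.089, 0.242), RR gives ψ = 0.158, H_out = 6.502 kJ/mol
  T = 331.4 K: K = (2.120, 0.247), RR gives ψ = 0.176, H_out = 7.309 kJ/mol
Linear interpolation between T = 330.1 (H_out = 6.502) and T = 331.4 (H_out = 7.309) on hF = 6.895 gives T ≈ 330.7 K, at which ψ = 0.17.

T = 330.7 K, V/F = 0.17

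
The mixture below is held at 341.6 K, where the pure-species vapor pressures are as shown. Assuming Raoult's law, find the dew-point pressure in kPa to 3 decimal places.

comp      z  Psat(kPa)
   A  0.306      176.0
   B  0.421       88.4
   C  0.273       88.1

Pdew = 104.168 kPa

At the dew point ψ → 1, so Σzᵢ/Kᵢ = 1 with Kᵢ = Pᵢˢᵃᵗ/P ⇒ 1/P = Σzᵢ/Pᵢˢᵃᵗ.
1/P = 0.306/176.0 + 0.421/88.4 + 0.273/88.1 = 0.009600 ⇒ P = 104.168 kPa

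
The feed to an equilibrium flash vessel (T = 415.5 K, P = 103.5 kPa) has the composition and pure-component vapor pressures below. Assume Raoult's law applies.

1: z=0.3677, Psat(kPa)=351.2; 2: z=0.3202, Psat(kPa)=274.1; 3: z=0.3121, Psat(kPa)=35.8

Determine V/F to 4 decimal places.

Raoult's law: Kᵢ = Pᵢˢᵃᵗ/P = Pᵢˢᵃᵗ/103.5.
  K_1 = 351.2/103.5 = 3.393237, K_2 = 274.1/103.5 = 2.648309, K_3 = 35.8/103.5 = 0.345894
Material balance + equilibrium reduce to Σ zᵢ(Kᵢ−1)/(1+V/F(Kᵢ−1)) = 0.
Feasibility: ΣzᵢKᵢ = 2.2036, Σzᵢ/Kᵢ = 1.1316 — both > 1, two phases present.
Newton iteration, V/F⁰ = 0.5:
  V/F = 0.5000: g = 0.38658, g' = -0.9928 → V/F = 0.8894
  V/F = 0.8894: g = 0.00720, g' = -1.1216 → V/F = 0.8958
Converged at V/F = 0.8958.

V/F = 0.8958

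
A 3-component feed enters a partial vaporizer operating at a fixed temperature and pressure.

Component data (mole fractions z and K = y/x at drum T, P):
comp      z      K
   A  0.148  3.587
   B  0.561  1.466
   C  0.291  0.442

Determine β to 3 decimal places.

Let β = V/F and solve Σ zᵢ(Kᵢ−1)/(1+β(Kᵢ−1)) = 0.
Check two-phase: ΣzᵢKᵢ = 1.482 > 1 and Σzᵢ/Kᵢ = 1.082 > 1, so g(0) = 0.482 > 0 and g(1) = -0.082 < 0.
Iterate (Newton) starting at β = 0.37:
  β = 0.370: g = 0.2140, g' = -0.491 → β = 0.806
  β = 0.806: g = 0.0192, g' = -0.468 → β = 0.847
  β = 0.847: g = -0.0004, g' = -0.486 → β = 0.846
Converged at β = 0.846.

β = 0.846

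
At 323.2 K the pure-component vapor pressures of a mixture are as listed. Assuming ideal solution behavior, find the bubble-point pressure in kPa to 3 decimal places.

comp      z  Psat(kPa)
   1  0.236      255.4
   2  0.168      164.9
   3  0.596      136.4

At the bubble point ψ → 0, so ΣzᵢKᵢ = 1 with Kᵢ = Pᵢˢᵃᵗ/P ⇒ P = ΣzᵢPᵢˢᵃᵗ.
P = 0.236·255.4 + 0.168·164.9 + 0.596·136.4 = 169.272 kPa

Pbub = 169.272 kPa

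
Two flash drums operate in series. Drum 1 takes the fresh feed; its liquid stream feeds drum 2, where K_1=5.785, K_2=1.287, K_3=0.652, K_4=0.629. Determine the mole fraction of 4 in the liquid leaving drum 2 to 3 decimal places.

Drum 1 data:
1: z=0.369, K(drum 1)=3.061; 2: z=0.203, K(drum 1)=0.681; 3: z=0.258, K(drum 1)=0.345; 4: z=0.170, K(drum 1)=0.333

Drum 1:
Let ψ₁ = V/F and solve Σ zᵢ(Kᵢ−1)/(1+ψ₁(Kᵢ−1)) = 0.
Feasibility: ΣzᵢKᵢ = 1.413, Σzᵢ/Kᵢ = 1.677 — both > 1, two phases present.
Newton–Raphson from ψ₁ = 0.5:
  ψ₁ = 0.500: g = -0.1239, g' = -0.824 → ψ₁ = 0.350
  ψ₁ = 0.350: g = 0.0020, g' = -0.870 → ψ₁ = 0.352
Converged at ψ₁ = 0.352.
Drum-1 compositions:
  1: x = 0.214, y = 0.655
  2: x = 0.229, y = 0.156
  3: x = 0.335, y = 0.116
  4: x = 0.222, y = 0.074
Drum-2 feed = drum-1 liquid: z₂ = (0.2139, 0.2287, 0.3353, 0.2222).
Drum 2:
Rachford–Rice: g(ψ₂) = Σ zᵢ(Kᵢ−1)/(1+ψ₂(Kᵢ−1)) = 0.
Feasibility: ΣzᵢKᵢ = 1.890, Σzᵢ/Kᵢ = 1.082 — both > 1, two phases present.
Iterate (Newton) starting at ψ₂ = 0.41:
  ψ₂ = 0.410: g = 0.1709, g' = -0.671 → ψ₂ = 0.665
  ψ₂ = 0.665: g = 0.0387, g' = -0.416 → ψ₂ = 0.758
  ψ₂ = 0.758: g = 0.0020, g' = -0.376 → ψ₂ = 0.763
Converged at ψ₂ = 0.763.
  1: x = 0.046, y = 0.266
  2: x = 0.188, y = 0.241
  3: x = 0.457, y = 0.298
  4: x = 0.310, y = 0.195

x_4 (drum 2) = 0.310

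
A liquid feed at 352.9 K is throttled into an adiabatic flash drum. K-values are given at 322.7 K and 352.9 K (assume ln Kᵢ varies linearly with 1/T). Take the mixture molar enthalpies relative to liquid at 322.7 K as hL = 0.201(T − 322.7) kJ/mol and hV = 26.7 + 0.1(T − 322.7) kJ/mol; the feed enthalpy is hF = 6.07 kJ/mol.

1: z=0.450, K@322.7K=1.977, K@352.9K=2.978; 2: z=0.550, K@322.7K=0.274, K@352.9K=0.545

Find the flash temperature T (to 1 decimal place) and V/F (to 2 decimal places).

T = 328.8 K, V/F = 0.19

Adiabatic flash: solve Rachford–Rice at each trial T, then check hF = ψ·hV(T) + (1−ψ)·hL(T).
  T = 322.7 K: K = (1.977, 0.274), RR gives ψ = 0.057, H_out = 1.519 kJ/mol
  T = 352.9 K: K = (2.978, 0.545), RR gives ψ = 0.711, H_out = 22.884 kJ/mol
  T = 337.8 K: K = (2.449, 0.392), RR gives ψ = 0.361, H_out = 12.123 kJ/mol
  T = 330.2 K: K = (2.204, 0.329), RR gives ψ = 0.214, H_out = 7.052 kJ/mol
  T = 326.4 K: K = (2.087, 0.300), RR gives ψ = 0.137, H_out = 4.353 kJ/mol
  T = 328.3 K: K = (2.145, 0.314), RR gives ψ = 0.176, H_out = 5.724 kJ/mol
Linear interpolation between T = 328.3 (H_out = 5.724) and T = 330.2 (H_out = 7.052) on hF = 6.07 gives T ≈ 328.8 K, at which ψ = 0.19.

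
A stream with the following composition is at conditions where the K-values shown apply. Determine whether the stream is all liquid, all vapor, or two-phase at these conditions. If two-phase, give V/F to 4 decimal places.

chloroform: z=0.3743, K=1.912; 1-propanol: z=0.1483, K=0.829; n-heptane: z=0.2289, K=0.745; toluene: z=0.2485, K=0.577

two-phase, V/F = 0.5269

ΣzᵢKᵢ = 1.1525; Σzᵢ/Kᵢ = 1.1126.
Both exceed 1, so a two-phase solution exists.
Rachford–Rice: g(ψ) = Σ zᵢ(Kᵢ−1)/(1+ψ(Kᵢ−1)) = 0.
Iterate (Newton) starting at ψ = 0.5:
  ψ = 0.5000: g = 0.00651, g' = -0.2431 → ψ = 0.5268
  ψ = 0.5268: g = 0.00003, g' = -0.2408 → ψ = 0.5269
Converged at ψ = 0.5269.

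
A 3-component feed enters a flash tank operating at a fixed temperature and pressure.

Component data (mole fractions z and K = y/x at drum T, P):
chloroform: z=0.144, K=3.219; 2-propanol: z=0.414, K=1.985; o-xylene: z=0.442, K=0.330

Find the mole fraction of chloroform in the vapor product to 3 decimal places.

y_chloroform = 0.226

Rachford–Rice: g(ψ) = Σ zᵢ(Kᵢ−1)/(1+ψ(Kᵢ−1)) = 0.
g(0) = ΣzᵢKᵢ − 1 = 0.431 and g(1) = 1 − Σzᵢ/Kᵢ = -0.593, so a root lies in (0, 1).
Iterate (Newton) starting at ψ = 0.49:
  ψ = 0.490: g = -0.0128, g' = -0.785 → ψ = 0.474
Converged at ψ = 0.474.
Compositions from xᵢ = zᵢ/(1+ψ(Kᵢ−1)), yᵢ = Kᵢxᵢ:
  chloroform: x = 0.070, y = 0.226
  2-propanol: x = 0.282, y = 0.560
  o-xylene: x = 0.648, y = 0.214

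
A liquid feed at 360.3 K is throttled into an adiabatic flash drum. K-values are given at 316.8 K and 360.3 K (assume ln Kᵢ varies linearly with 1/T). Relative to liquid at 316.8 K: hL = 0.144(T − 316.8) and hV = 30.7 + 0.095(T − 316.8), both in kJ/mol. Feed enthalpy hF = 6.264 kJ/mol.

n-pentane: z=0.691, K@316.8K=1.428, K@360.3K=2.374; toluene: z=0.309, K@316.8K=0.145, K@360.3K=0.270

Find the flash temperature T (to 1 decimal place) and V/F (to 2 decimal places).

T = 320.2 K, V/F = 0.19

Adiabatic flash: solve Rachford–Rice at each trial T, then check hF = ψ·hV(T) + (1−ψ)·hL(T).
  T = 316.8 K: K = (1.428, 0.145), RR gives ψ = 0.086, H_out = 2.647 kJ/mol
  T = 360.3 K: K = (2.374, 0.270), RR gives ψ = 0.722, H_out = 26.881 kJ/mol
  T = 338.6 K: K = (1.873, 0.202), RR gives ψ = 0.512, H_out = 18.305 kJ/mol
  T = 327.7 K: K = (1.643, 0.172), RR gives ψ = 0.354, H_out = 12.243 kJ/mol
  T = 322.2 K: K = (1.532, 0.158), RR gives ψ = 0.240, H_out = 8.093 kJ/mol
  T = 319.5 K: K = (1.480, 0.151), RR gives ψ = 0.170, H_out = 5.592 kJ/mol
  T = 320.9 K: K = (1.507, 0.155), RR gives ψ = 0.208, H_out = 6.936 kJ/mol
Linear interpolation between T = 319.5 (H_out = 5.592) and T = 320.9 (H_out = 6.936) on hF = 6.264 gives T ≈ 320.2 K, at which ψ = 0.19.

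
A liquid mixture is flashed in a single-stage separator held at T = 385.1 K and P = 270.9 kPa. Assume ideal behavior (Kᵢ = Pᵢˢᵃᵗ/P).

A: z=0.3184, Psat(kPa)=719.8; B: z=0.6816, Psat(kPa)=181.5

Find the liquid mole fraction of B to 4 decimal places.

x_B = 0.8339

Raoult's law: Kᵢ = Pᵢˢᵃᵗ/P = Pᵢˢᵃᵗ/270.9.
  K_A = 719.8/270.9 = 2.657069, K_B = 181.5/270.9 = 0.669989
Rachford–Rice: g(ψ) = Σ zᵢ(Kᵢ−1)/(1+ψ(Kᵢ−1)) = 0.
Check two-phase: ΣzᵢKᵢ = 1.3027 > 1 and Σzᵢ/Kᵢ = 1.1372 > 1, so g(0) = 0.3027 > 0 and g(1) = -0.1372 < 0.
Iterate (Newton) starting at ψ = 0.5:
  ψ = 0.5000: g = 0.01916, g' = -0.3680 → ψ = 0.5521
  ψ = 0.5521: g = 0.00050, g' = -0.3494 → ψ = 0.5535
Converged at ψ = 0.5535.
Compositions from xᵢ = zᵢ/(1+ψ(Kᵢ−1)), yᵢ = Kᵢxᵢ:
  A: x = 0.1661, y = 0.4413
  B: x = 0.8339, y = 0.5587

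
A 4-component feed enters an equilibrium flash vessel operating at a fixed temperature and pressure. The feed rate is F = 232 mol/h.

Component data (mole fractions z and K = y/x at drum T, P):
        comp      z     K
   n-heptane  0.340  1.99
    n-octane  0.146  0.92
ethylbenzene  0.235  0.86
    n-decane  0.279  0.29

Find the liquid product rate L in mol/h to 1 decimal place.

L = 183.2 mol/h

Iterate (Newton) starting at ψ = 0.5:
  ψ = 0.500: g = -0.1295, g' = -0.494 → ψ = 0.238
  ψ = 0.238: g = -0.0117, g' = -0.428 → ψ = 0.210
Converged at ψ = 0.210.
Then V = ψ·F = 0.2102·232 = 48.8 mol/h and L = F − V = 183.2 mol/h.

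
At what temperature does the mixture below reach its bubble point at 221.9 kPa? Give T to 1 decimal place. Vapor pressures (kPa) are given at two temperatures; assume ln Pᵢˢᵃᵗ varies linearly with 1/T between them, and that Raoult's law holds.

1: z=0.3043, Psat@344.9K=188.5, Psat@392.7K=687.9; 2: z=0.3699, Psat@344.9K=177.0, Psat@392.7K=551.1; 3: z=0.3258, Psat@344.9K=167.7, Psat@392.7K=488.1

T = 353.1 K

Bubble-point temperature: ΣzᵢPᵢˢᵃᵗ(T) = P. Interpolate ln Pᵢˢᵃᵗ = aᵢ + bᵢ/T.
  T = 344.9 K: ΣzᵢPᵢˢᵃᵗ = 177.47 kPa
  T = 392.7 K: ΣzᵢPᵢˢᵃᵗ = 572.20 kPa
  T = 368.8 K: ΣzᵢPᵢˢᵃᵗ = 330.63 kPa
  T = 356.9 K: ΣzᵢPᵢˢᵃᵗ = 245.01 kPa
  T = 350.9 K: ΣzᵢPᵢˢᵃᵗ = 209.08 kPa
  T = 353.9 K: ΣzᵢPᵢˢᵃᵗ = 226.48 kPa
  T = 352.4 K: ΣzᵢPᵢˢᵃᵗ = 217.64 kPa
Interpolating between 352.4 K and 353.9 K gives T ≈ 353.1 K.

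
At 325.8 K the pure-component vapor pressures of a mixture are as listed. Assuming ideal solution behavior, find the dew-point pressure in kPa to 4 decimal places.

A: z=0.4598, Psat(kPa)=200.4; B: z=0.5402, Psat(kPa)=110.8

Pdew = 139.4727 kPa

At the dew point ψ → 1, so Σzᵢ/Kᵢ = 1 with Kᵢ = Pᵢˢᵃᵗ/P ⇒ 1/P = Σzᵢ/Pᵢˢᵃᵗ.
1/P = 0.4598/200.4 + 0.5402/110.8 = 0.0071699 ⇒ P = 139.4727 kPa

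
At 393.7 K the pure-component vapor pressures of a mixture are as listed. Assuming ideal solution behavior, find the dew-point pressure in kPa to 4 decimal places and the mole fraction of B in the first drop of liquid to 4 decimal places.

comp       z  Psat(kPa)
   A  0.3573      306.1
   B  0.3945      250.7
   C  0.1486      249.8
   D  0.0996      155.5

Pdew = 251.4932 kPa, x_B = 0.3957

At the dew point ψ → 1, so Σzᵢ/Kᵢ = 1 with Kᵢ = Pᵢˢᵃᵗ/P ⇒ 1/P = Σzᵢ/Pᵢˢᵃᵗ.
1/P = 0.3573/306.1 + 0.3945/250.7 + 0.1486/249.8 + 0.0996/155.5 = 0.0039762 ⇒ P = 251.4932 kPa
xᵢ = zᵢP/Pᵢˢᵃᵗ ⇒ x_B = 0.3945·251.4932/250.7 = 0.3957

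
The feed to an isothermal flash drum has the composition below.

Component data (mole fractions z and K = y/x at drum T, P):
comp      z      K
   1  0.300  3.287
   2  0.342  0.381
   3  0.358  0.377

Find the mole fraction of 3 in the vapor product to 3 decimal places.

Let ψ = V/F and solve Σ zᵢ(Kᵢ−1)/(1+ψ(Kᵢ−1)) = 0.
Check two-phase: ΣzᵢKᵢ = 1.251 > 1 and Σzᵢ/Kᵢ = 1.939 > 1, so g(0) = 0.251 > 0 and g(1) = -0.939 < 0.
Iterate (Newton) starting at ψ = 0.5:
  ψ = 0.500: g = -0.3104, g' = -0.909 → ψ = 0.159
  ψ = 0.159: g = 0.0212, g' = -1.177 → ψ = 0.177
Converged at ψ = 0.177.
Compositions from xᵢ = zᵢ/(1+ψ(Kᵢ−1)), yᵢ = Kᵢxᵢ:
  1: x = 0.214, y = 0.702
  2: x = 0.384, y = 0.146
  3: x = 0.402, y = 0.152

y_3 = 0.152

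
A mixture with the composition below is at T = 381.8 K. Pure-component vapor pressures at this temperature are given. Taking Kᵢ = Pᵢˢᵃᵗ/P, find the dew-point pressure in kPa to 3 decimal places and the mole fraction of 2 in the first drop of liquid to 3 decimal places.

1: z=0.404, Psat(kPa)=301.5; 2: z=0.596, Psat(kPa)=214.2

At the dew point ψ → 1, so Σzᵢ/Kᵢ = 1 with Kᵢ = Pᵢˢᵃᵗ/P ⇒ 1/P = Σzᵢ/Pᵢˢᵃᵗ.
1/P = 0.404/301.5 + 0.596/214.2 = 0.004122 ⇒ P = 242.576 kPa
xᵢ = zᵢP/Pᵢˢᵃᵗ ⇒ x_2 = 0.596·242.576/214.2 = 0.675

Pdew = 242.576 kPa, x_2 = 0.675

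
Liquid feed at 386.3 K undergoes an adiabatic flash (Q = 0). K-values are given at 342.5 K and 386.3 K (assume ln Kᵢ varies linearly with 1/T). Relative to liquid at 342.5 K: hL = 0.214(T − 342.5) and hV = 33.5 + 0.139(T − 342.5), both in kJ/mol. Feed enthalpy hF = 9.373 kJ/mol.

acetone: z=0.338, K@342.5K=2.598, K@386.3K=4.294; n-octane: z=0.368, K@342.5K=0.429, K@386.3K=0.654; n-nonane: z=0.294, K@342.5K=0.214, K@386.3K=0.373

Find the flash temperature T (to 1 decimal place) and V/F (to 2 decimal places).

T = 354.0 K, V/F = 0.21

Adiabatic flash: solve Rachford–Rice at each trial T, then check hF = ψ·hV(T) + (1−ψ)·hL(T).
  T = 342.5 K: K = (2.598, 0.429, 0.214), RR gives ψ = 0.092, H_out = 3.083 kJ/mol
  T = 386.3 K: K = (4.294, 0.654, 0.373), RR gives ψ = 0.498, H_out = 24.413 kJ/mol
  T = 364.4 K: K = (3.391, 0.536, 0.287), RR gives ψ = 0.306, H_out = 14.432 kJ/mol
  T = 353.4 K: K = (2.979, 0.481, 0.249), RR gives ψ = 0.206, H_out = 9.067 kJ/mol
  T = 358.9 K: K = (3.181, 0.508, 0.268), RR gives ψ = 0.257, H_out = 11.808 kJ/mol
  T = 356.1 K: K = (3.077, 0.494, 0.258), RR gives ψ = 0.232, H_out = 10.430 kJ/mol
  T = 354.8 K: K = (3.029, 0.488, 0.254), RR gives ψ = 0.219, H_out = 9.779 kJ/mol
Linear interpolation between T = 353.4 (H_out = 9.067) and T = 354.8 (H_out = 9.779) on hF = 9.373 gives T ≈ 354.0 K, at which ψ = 0.21.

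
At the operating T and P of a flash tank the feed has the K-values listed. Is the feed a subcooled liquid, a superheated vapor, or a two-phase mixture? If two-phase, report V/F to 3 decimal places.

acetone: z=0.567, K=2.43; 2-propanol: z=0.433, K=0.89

ΣzᵢKᵢ = 1.763; Σzᵢ/Kᵢ = 0.720.
Since Σzᵢ/Kᵢ < 1 the mixture is above its dew point — single vapor phase.

superheated vapor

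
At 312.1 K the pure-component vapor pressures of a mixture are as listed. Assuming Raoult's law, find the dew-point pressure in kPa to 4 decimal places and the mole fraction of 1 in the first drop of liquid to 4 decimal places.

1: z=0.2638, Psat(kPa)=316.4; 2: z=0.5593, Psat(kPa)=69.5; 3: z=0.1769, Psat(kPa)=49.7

At the dew point ψ → 1, so Σzᵢ/Kᵢ = 1 with Kᵢ = Pᵢˢᵃᵗ/P ⇒ 1/P = Σzᵢ/Pᵢˢᵃᵗ.
1/P = 0.2638/316.4 + 0.5593/69.5 + 0.1769/49.7 = 0.0124406 ⇒ P = 80.3820 kPa
xᵢ = zᵢP/Pᵢˢᵃᵗ ⇒ x_1 = 0.2638·80.3820/316.4 = 0.0670

Pdew = 80.3820 kPa, x_1 = 0.0670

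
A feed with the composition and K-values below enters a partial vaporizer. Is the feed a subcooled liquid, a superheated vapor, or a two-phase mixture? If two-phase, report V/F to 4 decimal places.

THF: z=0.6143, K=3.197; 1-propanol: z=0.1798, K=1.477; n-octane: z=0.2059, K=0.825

ΣzᵢKᵢ = 2.3993; Σzᵢ/Kᵢ = 0.5635.
Since Σzᵢ/Kᵢ < 1 the mixture is above its dew point — single vapor phase.

superheated vapor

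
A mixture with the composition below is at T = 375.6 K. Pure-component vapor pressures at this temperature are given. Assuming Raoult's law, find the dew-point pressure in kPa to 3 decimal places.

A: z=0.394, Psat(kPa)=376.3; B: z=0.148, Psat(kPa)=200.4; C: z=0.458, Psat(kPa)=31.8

At the dew point ψ → 1, so Σzᵢ/Kᵢ = 1 with Kᵢ = Pᵢˢᵃᵗ/P ⇒ 1/P = Σzᵢ/Pᵢˢᵃᵗ.
1/P = 0.394/376.3 + 0.148/200.4 + 0.458/31.8 = 0.016188 ⇒ P = 61.774 kPa

Pdew = 61.774 kPa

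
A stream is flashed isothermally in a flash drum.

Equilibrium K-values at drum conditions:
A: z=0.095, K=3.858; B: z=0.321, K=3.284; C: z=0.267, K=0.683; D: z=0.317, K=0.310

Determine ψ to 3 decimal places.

Rachford–Rice: g(ψ) = Σ zᵢ(Kᵢ−1)/(1+ψ(Kᵢ−1)) = 0.
Feasibility: ΣzᵢKᵢ = 1.701, Σzᵢ/Kᵢ = 1.536 — both > 1, two phases present.
Iterate (Newton) starting at ψ = 0.43:
  ψ = 0.430: g = 0.0827, g' = -0.924 → ψ = 0.520
  ψ = 0.520: g = 0.0023, g' = -0.881 → ψ = 0.522
Converged at ψ = 0.522.

ψ = 0.522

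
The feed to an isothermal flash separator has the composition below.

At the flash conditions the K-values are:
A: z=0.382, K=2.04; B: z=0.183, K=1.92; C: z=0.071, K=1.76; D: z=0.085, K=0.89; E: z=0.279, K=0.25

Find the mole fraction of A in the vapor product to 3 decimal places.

Iterate (Newton) starting at β = 0.38:
  β = 0.380: g = 0.1489, g' = -0.630 → β = 0.616
  β = 0.616: g = -0.0129, g' = -0.779 → β = 0.600
Converged at β = 0.600.
Compositions from xᵢ = zᵢ/(1+β(Kᵢ−1)), yᵢ = Kᵢxᵢ:
  A: x = 0.235, y = 0.480
  B: x = 0.118, y = 0.226
  C: x = 0.049, y = 0.086
  D: x = 0.091, y = 0.081
  E: x = 0.507, y = 0.127

y_A = 0.480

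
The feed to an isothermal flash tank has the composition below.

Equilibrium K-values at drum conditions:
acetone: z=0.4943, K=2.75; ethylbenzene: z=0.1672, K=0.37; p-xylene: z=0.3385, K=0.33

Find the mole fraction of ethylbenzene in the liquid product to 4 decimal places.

x_ethylbenzene = 0.2361

Iterate (Newton) starting at V/F = 0.5:
  V/F = 0.5000: g = -0.03347, g' = -0.9156 → V/F = 0.4634
Converged at V/F = 0.4634.
Compositions from xᵢ = zᵢ/(1+V/F(Kᵢ−1)), yᵢ = Kᵢxᵢ:
  acetone: x = 0.2730, y = 0.7506
  ethylbenzene: x = 0.2361, y = 0.0874
  p-xylene: x = 0.4909, y = 0.1620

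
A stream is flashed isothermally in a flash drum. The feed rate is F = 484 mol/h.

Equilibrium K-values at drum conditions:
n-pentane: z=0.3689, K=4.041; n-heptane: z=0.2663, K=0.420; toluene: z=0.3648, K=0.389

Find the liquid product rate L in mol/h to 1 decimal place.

Newton–Raphson from β = 0.5:
  β = 0.5000: g = -0.09340, g' = -0.9971 → β = 0.4063
  β = 0.4063: g = 0.00321, g' = -1.0769 → β = 0.4093
Converged at β = 0.4093.
Then V = β·F = 0.4093·484 = 198.1 mol/h and L = F − V = 285.9 mol/h.

L = 285.9 mol/h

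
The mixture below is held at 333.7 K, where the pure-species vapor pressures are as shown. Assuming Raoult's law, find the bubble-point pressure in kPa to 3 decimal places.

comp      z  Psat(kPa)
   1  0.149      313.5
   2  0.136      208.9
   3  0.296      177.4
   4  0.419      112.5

Pbub = 174.770 kPa

At the bubble point ψ → 0, so ΣzᵢKᵢ = 1 with Kᵢ = Pᵢˢᵃᵗ/P ⇒ P = ΣzᵢPᵢˢᵃᵗ.
P = 0.149·313.5 + 0.136·208.9 + 0.296·177.4 + 0.419·112.5 = 174.770 kPa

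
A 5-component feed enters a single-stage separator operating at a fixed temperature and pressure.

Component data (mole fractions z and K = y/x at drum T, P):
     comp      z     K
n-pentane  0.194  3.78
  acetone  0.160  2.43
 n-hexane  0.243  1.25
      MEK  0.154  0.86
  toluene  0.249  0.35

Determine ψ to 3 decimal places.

ψ = 0.745

Let ψ = V/F and solve Σ zᵢ(Kᵢ−1)/(1+ψ(Kᵢ−1)) = 0.
g(0) = ΣzᵢKᵢ − 1 = 0.645 and g(1) = 1 − Σzᵢ/Kᵢ = -0.202, so a root lies in (0, 1).
Newton iteration, ψ⁰ = 0.61:
  ψ = 0.610: g = 0.0832, g' = -0.604 → ψ = 0.748
  ψ = 0.748: g = -0.0021, g' = -0.647 → ψ = 0.745
Converged at ψ = 0.745.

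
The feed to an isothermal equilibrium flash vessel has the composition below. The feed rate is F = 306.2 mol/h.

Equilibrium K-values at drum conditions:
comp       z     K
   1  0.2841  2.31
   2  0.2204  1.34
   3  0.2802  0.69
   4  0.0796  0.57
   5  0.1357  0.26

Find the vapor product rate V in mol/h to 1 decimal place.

V = 141.4 mol/h

Material balance + equilibrium reduce to Σ zᵢ(Kᵢ−1)/(1+ψ(Kᵢ−1)) = 0.
Feasibility: ΣzᵢKᵢ = 1.2256, Σzᵢ/Kᵢ = 1.3551 — both > 1, two phases present.
Newton iteration, ψ⁰ = 0.53:
  ψ = 0.5300: g = -0.03033, g' = -0.4525 → ψ = 0.4630
  ψ = 0.4630: g = -0.00049, g' = -0.4395 → ψ = 0.4619
Converged at ψ = 0.4619.
Then V = ψ·F = 0.4619·306.2 = 141.4 mol/h and L = F − V = 164.8 mol/h.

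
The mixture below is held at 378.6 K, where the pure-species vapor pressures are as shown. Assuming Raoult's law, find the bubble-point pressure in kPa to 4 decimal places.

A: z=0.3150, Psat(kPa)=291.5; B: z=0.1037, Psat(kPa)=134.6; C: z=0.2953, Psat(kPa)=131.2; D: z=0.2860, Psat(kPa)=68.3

Pbub = 164.0577 kPa

At the bubble point ψ → 0, so ΣzᵢKᵢ = 1 with Kᵢ = Pᵢˢᵃᵗ/P ⇒ P = ΣzᵢPᵢˢᵃᵗ.
P = 0.3150·291.5 + 0.1037·134.6 + 0.2953·131.2 + 0.2860·68.3 = 164.0577 kPa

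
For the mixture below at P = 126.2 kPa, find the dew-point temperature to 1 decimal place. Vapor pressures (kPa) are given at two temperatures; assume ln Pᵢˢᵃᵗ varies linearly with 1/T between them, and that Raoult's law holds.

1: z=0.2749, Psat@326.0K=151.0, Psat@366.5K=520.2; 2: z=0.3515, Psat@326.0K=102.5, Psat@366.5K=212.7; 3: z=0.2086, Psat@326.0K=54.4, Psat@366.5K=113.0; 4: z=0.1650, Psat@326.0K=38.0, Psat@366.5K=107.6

Dew-point temperature: Σzᵢ·P/Pᵢˢᵃᵗ(T) = 1. Interpolate ln Pᵢˢᵃᵗ = aᵢ + bᵢ/T.
  T = 326.0 K: ΣzᵢP/Pᵢˢᵃᵗ = 1.6944
  T = 366.5 K: ΣzᵢP/Pᵢˢᵃᵗ = 0.7017
  T = 346.2 K: ΣzᵢP/Pᵢˢᵃᵗ = 1.0592
  T = 356.4 K: ΣzᵢP/Pᵢˢᵃᵗ = 0.8554
  T = 351.3 K: ΣzᵢP/Pᵢˢᵃᵗ = 0.9501
  T = 348.8 K: ΣzᵢP/Pᵢˢᵃᵗ = 1.0016
Interpolating between 348.8 K and 351.3 K gives T ≈ 348.9 K.

T = 348.9 K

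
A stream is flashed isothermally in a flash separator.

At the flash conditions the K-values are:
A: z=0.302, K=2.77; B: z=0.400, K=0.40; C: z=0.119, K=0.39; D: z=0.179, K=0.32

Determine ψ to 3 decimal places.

ψ = 0.091

Iterate (Newton) starting at ψ = 0.5:
  ψ = 0.500: g = -0.3482, g' = -0.842 → ψ = 0.086
  ψ = 0.086: g = 0.0045, g' = -1.015 → ψ = 0.091
Converged at ψ = 0.091.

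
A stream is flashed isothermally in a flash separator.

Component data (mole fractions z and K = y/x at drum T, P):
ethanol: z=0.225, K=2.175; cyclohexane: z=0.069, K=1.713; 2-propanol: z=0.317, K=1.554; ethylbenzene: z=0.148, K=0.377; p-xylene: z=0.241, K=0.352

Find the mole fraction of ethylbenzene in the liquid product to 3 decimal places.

Let ψ = V/F and solve Σ zᵢ(Kᵢ−1)/(1+ψ(Kᵢ−1)) = 0.
g(0) = ΣzᵢKᵢ − 1 = 0.241 and g(1) = 1 − Σzᵢ/Kᵢ = -0.425, so a root lies in (0, 1).
Iterate (Newton) starting at ψ = 0.58:
  ψ = 0.580: g = -0.0696, g' = -0.584 → ψ = 0.461
  ψ = 0.461: g = -0.0035, g' = -0.531 → ψ = 0.454
Converged at ψ = 0.454.
Compositions from xᵢ = zᵢ/(1+ψ(Kᵢ−1)), yᵢ = Kᵢxᵢ:
  ethanol: x = 0.147, y = 0.319
  cyclohexane: x = 0.052, y = 0.089
  2-propanol: x = 0.253, y = 0.394
  ethylbenzene: x = 0.206, y = 0.078
  p-xylene: x = 0.341, y = 0.120

x_ethylbenzene = 0.206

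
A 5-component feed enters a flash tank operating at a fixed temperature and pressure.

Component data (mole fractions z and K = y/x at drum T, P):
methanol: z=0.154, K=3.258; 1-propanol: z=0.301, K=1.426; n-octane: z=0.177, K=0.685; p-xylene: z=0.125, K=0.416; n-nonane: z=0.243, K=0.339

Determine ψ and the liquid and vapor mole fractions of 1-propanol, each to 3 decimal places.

ψ = 0.250, x_1-propanol = 0.272, y_1-propanol = 0.388

Rachford–Rice: g(ψ) = Σ zᵢ(Kᵢ−1)/(1+ψ(Kᵢ−1)) = 0.
g(0) = ΣzᵢKᵢ − 1 = 0.187 and g(1) = 1 − Σzᵢ/Kᵢ = -0.534, so a root lies in (0, 1).
Newton–Raphson from ψ = 0.6:
  ψ = 0.600: g = -0.1975, g' = -0.596 → ψ = 0.268
  ψ = 0.268: g = -0.0111, g' = -0.586 → ψ = 0.249
  ψ = 0.249: g = 0.0001, g' = -0.597 → ψ = 0.250
Converged at ψ = 0.250.
Compositions from xᵢ = zᵢ/(1+ψ(Kᵢ−1)), yᵢ = Kᵢxᵢ:
  methanol: x = 0.098, y = 0.321
  1-propanol: x = 0.272, y = 0.388
  n-octane: x = 0.192, y = 0.132
  p-xylene: x = 0.146, y = 0.061
  n-nonane: x = 0.291, y = 0.099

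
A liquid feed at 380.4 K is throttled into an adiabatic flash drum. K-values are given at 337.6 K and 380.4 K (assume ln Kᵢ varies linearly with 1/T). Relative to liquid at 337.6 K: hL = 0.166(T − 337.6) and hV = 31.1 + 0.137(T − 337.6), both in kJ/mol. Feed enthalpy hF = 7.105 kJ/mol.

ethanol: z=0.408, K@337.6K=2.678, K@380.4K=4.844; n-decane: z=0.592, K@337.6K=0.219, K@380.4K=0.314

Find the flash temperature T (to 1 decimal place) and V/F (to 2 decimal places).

Adiabatic flash: solve Rachford–Rice at each trial T, then check hF = ψ·hV(T) + (1−ψ)·hL(T).
  T = 337.6 K: K = (2.678, 0.219), RR gives ψ = 0.170, H_out = 5.275 kJ/mol
  T = 380.4 K: K = (4.844, 0.314), RR gives ψ = 0.441, H_out = 20.265 kJ/mol
  T = 359.0 K: K = (3.666, 0.265), RR gives ψ = 0.333, H_out = 13.705 kJ/mol
  T = 348.3 K: K = (3.148, 0.242), RR gives ψ = 0.262, H_out = 9.857 kJ/mol
  T = 343.0 K: K = (2.910, 0.230), RR gives ψ = 0.220, H_out = 7.706 kJ/mol
  T = 340.3 K: K = (2.792, 0.225), RR gives ψ = 0.196, H_out = 6.525 kJ/mol
  T = 341.6 K: K = (2.848, 0.227), RR gives ψ = 0.208, H_out = 7.102 kJ/mol
Linear interpolation between T = 341.6 (H_out = 7.102) and T = 343.0 (H_out = 7.706) on hF = 7.105 gives T ≈ 341.6 K, at which ψ = 0.21.

T = 341.6 K, V/F = 0.21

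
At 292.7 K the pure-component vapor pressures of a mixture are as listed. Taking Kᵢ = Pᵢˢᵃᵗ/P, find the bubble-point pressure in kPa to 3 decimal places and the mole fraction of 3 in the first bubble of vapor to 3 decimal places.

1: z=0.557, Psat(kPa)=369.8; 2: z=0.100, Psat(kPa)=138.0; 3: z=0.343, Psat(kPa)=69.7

At the bubble point ψ → 0, so ΣzᵢKᵢ = 1 with Kᵢ = Pᵢˢᵃᵗ/P ⇒ P = ΣzᵢPᵢˢᵃᵗ.
P = 0.557·369.8 + 0.100·138.0 + 0.343·69.7 = 243.686 kPa
yᵢ = zᵢPᵢˢᵃᵗ/P ⇒ y_3 = 0.343·69.7/243.686 = 0.098

Pbub = 243.686 kPa, y_3 = 0.098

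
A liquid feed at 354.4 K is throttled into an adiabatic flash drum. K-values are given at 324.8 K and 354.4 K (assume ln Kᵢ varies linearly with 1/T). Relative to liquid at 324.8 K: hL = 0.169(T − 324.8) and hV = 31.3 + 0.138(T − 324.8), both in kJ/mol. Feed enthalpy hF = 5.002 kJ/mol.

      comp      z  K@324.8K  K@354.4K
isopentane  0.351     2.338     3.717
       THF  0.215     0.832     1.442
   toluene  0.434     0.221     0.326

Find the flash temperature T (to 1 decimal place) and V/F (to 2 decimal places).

Adiabatic flash: solve Rachford–Rice at each trial T, then check hF = ψ·hV(T) + (1−ψ)·hL(T).
  T = 324.8 K: K = (2.338, 0.832, 0.221), RR gives ψ = 0.114, H_out = 3.553 kJ/mol
  T = 354.4 K: K = (3.717, 1.442, 0.326), RR gives ψ = 0.544, H_out = 21.517 kJ/mol
  T = 339.6 K: K = (2.978, 1.109, 0.271), RR gives ψ = 0.359, H_out = 13.561 kJ/mol
  T = 332.2 K: K = (2.646, 0.963, 0.245), RR gives ψ = 0.247, H_out = 8.928 kJ/mol
  T = 328.5 K: K = (2.489, 0.896, 0.233), RR gives ψ = 0.184, H_out = 6.355 kJ/mol
  T = 326.6 K: K = (2.411, 0.863, 0.227), RR gives ψ = 0.149, H_out = 4.949 kJ/mol
Linear interpolation between T = 326.6 (H_out = 4.949) and T = 328.5 (H_out = 6.355) on hF = 5.002 gives T ≈ 326.7 K, at which ψ = 0.15.

T = 326.7 K, V/F = 0.15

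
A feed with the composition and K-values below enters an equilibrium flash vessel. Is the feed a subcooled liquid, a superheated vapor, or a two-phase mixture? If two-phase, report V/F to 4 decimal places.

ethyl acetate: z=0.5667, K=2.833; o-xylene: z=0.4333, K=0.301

two-phase, V/F = 0.5743

ΣzᵢKᵢ = 1.7359; Σzᵢ/Kᵢ = 1.6396.
Both exceed 1, so a two-phase solution exists.
Material balance + equilibrium reduce to Σ zᵢ(Kᵢ−1)/(1+ψ(Kᵢ−1)) = 0.
Iterate (Newton) starting at ψ = 0.5:
  ψ = 0.5000: g = 0.07640, g' = -1.0187 → ψ = 0.5750
  ψ = 0.5750: g = -0.00069, g' = -1.0432 → ψ = 0.5743
Converged at ψ = 0.5743.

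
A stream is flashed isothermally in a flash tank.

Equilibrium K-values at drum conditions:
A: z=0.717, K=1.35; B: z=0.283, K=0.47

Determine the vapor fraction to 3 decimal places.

ψ = 0.544

Binary case is linear: z₁(K₁−1)(1+ψ(K₂−1)) + z₂(K₂−1)(1+ψ(K₁−1)) = 0
⇒ ψ = [z₁(K₁−1)+z₂(K₂−1)] / [−(K₁−1)(K₂−1)] = 0.1010/0.1855 = 0.544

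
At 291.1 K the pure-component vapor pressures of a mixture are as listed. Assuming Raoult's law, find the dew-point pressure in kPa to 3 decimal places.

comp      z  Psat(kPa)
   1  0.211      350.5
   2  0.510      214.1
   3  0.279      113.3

Pdew = 183.602 kPa

At the dew point ψ → 1, so Σzᵢ/Kᵢ = 1 with Kᵢ = Pᵢˢᵃᵗ/P ⇒ 1/P = Σzᵢ/Pᵢˢᵃᵗ.
1/P = 0.211/350.5 + 0.510/214.1 + 0.279/113.3 = 0.005447 ⇒ P = 183.602 kPa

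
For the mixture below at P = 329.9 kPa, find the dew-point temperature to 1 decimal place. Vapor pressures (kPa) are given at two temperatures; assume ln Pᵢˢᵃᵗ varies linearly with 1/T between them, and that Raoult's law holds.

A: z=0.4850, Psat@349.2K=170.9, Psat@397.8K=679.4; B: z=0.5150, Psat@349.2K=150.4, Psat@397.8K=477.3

Dew-point temperature: Σzᵢ·P/Pᵢˢᵃᵗ(T) = 1. Interpolate ln Pᵢˢᵃᵗ = aᵢ + bᵢ/T.
  T = 349.2 K: ΣzᵢP/Pᵢˢᵃᵗ = 2.0659
  T = 397.8 K: ΣzᵢP/Pᵢˢᵃᵗ = 0.5915
  T = 373.5 K: ΣzᵢP/Pᵢˢᵃᵗ = 1.0597
  T = 385.6 K: ΣzᵢP/Pᵢˢᵃᵗ = 0.7851
  T = 379.6 K: ΣzᵢP/Pᵢˢᵃᵗ = 0.9087
  T = 376.6 K: ΣzᵢP/Pᵢˢᵃᵗ = 0.9794
  T = 375.1 K: ΣzᵢP/Pᵢˢᵃᵗ = 1.0173
Interpolating between 375.1 K and 376.6 K gives T ≈ 375.8 K.

T = 375.8 K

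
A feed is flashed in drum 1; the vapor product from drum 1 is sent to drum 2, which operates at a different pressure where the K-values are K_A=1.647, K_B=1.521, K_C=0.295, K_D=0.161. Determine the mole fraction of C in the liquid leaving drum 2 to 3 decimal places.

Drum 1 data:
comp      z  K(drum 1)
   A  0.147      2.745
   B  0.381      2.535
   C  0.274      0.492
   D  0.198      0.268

Drum 1:
Rachford–Rice: g(ψ₁) = Σ zᵢ(Kᵢ−1)/(1+ψ₁(Kᵢ−1)) = 0.
Feasibility: ΣzᵢKᵢ = 1.557, Σzᵢ/Kᵢ = 1.500 — both > 1, two phases present.
Newton iteration, ψ₁⁰ = 0.5:
  ψ₁ = 0.500: g = 0.0527, g' = -0.806 → ψ₁ = 0.565
Converged at ψ₁ = 0.565.
Drum-1 compositions:
  A: x = 0.074, y = 0.203
  B: x = 0.204, y = 0.517
  C: x = 0.384, y = 0.189
  D: x = 0.338, y = 0.090
Drum-2 feed = drum-1 vapor: z₂ = (0.2032, 0.5172, 0.1891, 0.0905).
Drum 2:
Newton–Raphson from ψ₂ = 0.43:
  ψ₂ = 0.430: g = 0.0130, g' = -0.495 → ψ₂ = 0.456
Converged at ψ₂ = 0.456.
  A: x = 0.157, y = 0.258
  B: x = 0.418, y = 0.636
  C: x = 0.279, y = 0.082
  D: x = 0.146, y = 0.024

x_C (drum 2) = 0.279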